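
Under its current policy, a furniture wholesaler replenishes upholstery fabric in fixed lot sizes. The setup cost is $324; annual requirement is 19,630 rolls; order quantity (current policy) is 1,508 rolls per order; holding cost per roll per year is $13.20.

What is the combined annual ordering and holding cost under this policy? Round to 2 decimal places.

$14,170.39

Orders/yr = 19,630/1,508 = 13.017; ordering cost = 13.017 × $324 = $4,217.59
Average inventory = 1,508/2 = 754; holding cost = 754 × $13.2 = $9,952.80
Total = $4,217.59 + $9,952.80 = $14,170.39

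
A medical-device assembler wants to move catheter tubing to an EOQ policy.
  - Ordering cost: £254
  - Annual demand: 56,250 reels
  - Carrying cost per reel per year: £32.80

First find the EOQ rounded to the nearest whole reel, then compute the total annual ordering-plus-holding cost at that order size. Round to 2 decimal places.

£30,614.70

Q* = √(2·D·S / H) = √(2·56,250·254 / 32.8) = √871,189.0 ≈ 933.38 → Q = 933 reels
Orders/yr = 56,250/933 = 60.289; ordering cost = 60.289 × £254 = £15,313.50
Average inventory = 933/2 = 466.5; holding cost = 466.5 × £32.8 = £15,301.20
Total = £15,313.50 + £15,301.20 = £30,614.70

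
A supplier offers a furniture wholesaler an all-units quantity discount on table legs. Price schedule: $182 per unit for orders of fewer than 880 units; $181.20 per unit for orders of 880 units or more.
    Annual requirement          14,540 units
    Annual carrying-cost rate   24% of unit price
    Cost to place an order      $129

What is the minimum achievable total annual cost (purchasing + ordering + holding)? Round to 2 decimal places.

H₁ = 24%×$182 = $43.6800;  H₂ = 24%×$181.20 = $43.4880
EOQ₁ = √(2×14,540×129/43.6800) = 293.06  (< 880, feasible at tier 1)
EOQ₂ = √(2×14,540×129/43.4880) = 293.70  (< 880 → use Q = 880 at tier-2 price)
TC(tier 1 (EOQ₁), Q≈293.1) = $2,659,080.69
TC(tier 2, Q≈880.0) = $2,655,914.15
Minimum at tier 2: $2,655,914.15

$2,655,914.15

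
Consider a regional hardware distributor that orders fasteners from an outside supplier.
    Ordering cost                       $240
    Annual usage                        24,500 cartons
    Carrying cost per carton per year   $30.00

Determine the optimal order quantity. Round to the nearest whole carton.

2DS/H = 2·24,500·240/30 = 392,000.00
EOQ = √392,000.00 ≈ 626.10

626 cartons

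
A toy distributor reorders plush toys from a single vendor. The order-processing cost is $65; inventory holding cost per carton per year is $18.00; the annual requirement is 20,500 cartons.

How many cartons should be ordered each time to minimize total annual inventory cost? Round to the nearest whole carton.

385 cartons

Q* = √(2·D·S / H) = √(2·20,500·65 / 18) = √148,055.6 ≈ 384.78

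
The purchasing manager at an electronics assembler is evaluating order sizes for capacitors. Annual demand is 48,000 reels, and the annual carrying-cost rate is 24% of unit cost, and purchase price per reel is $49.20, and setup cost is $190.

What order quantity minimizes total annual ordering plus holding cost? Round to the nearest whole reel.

H = i·C = 0.24 × $49.2 = $11.8080 per reel-year
Optimal lot size Q* = (2 × 48,000 × $190 / $11.808)^½ ≈ 1,242.87

1,243 reels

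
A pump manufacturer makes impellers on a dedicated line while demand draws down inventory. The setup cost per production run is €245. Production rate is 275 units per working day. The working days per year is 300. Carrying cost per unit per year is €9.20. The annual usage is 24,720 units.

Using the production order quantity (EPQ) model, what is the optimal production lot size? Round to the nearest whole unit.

Daily demand d = 24,720/300 = 82.400; p = 275; 1 − d/p = 0.70036
EPQ = √(2DS / (H(1 − d/p)))
    = √(2 × 24,720 × 245 / (9.2 × 0.70036)) ≈ 1,371.09

1,371 units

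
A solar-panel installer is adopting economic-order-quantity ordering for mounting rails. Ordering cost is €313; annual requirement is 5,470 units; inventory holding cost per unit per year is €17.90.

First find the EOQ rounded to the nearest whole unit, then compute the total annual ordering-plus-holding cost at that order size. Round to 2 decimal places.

€7,829.02

Optimal lot size Q* = (2 × 5,470 × €313 / €17.9)^½ ≈ 437.38 → Q = 437 units
Annual ordering cost = (D/Q)·S = (5,470/437) × 313 = €3,917.87
Annual holding cost  = (Q/2)·H = (437/2) × 17.9 = €3,911.15
Total = €3,917.87 + €3,911.15 = €7,829.02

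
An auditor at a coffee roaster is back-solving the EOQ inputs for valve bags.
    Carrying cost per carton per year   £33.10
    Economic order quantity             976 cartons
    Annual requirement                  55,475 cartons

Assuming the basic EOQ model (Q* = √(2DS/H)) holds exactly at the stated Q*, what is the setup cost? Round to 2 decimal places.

£284.18

From Q* = √(2DS/H) ⇒ Q*² = 2DS/H.
S = Q²H / (2D) = 976² × 33.1 / (2 × 55,475) = 284.1845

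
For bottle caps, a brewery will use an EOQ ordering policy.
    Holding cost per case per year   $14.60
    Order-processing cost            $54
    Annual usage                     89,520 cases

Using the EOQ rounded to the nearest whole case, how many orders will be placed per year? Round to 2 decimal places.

Optimal lot size Q* = (2 × 89,520 × $54 / $14.6)^½ ≈ 813.76 → Q = 814
N = D/Q = 89,520/814 ≈ 109.975 orders/yr

109.98 orders per year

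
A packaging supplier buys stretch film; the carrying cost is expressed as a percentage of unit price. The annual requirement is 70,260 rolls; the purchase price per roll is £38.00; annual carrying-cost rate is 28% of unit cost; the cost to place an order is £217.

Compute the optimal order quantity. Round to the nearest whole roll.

H = i·C = 0.28 × £38 = £10.6400 per roll-year
EOQ = √(2DS/H) = √(2 × 70,260 × 217 / 10.64)
    = √(2,865,868.42) ≈ 1,692.89

1,693 rolls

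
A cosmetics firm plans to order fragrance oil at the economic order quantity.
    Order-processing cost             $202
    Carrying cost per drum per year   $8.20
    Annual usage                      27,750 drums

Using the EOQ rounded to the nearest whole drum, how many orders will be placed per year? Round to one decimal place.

23.7 orders per year

EOQ = √(2DS/H) = √(2 × 27,750 × 202 / 8.2)
    = √(1,367,195.12) ≈ 1,169.27 → Q = 1,169
Orders per year = D/Q = 27,750 / 1,169 = 23.738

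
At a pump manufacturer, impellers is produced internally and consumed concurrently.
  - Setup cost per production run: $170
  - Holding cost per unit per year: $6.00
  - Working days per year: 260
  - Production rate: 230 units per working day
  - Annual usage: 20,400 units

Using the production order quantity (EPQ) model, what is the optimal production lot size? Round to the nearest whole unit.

1,325 units

d = 20,400/260 = 78.4615 units/day;  effective holding cost H(1 − d/p) = 6·(1 − 78.4615/230) = 3.95318
Q* = √(2DS / H_eff) = √(2·20,400·170 / 3.95318) ≈ 1,324.59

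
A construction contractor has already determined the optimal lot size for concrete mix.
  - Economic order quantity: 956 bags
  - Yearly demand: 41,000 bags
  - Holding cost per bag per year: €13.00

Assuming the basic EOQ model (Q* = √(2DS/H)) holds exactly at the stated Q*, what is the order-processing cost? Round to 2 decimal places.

€144.89

From Q* = √(2DS/H) ⇒ Q*² = 2DS/H.
S = Q²H / (2D) = 956² × 13 / (2 × 41,000) = 144.8923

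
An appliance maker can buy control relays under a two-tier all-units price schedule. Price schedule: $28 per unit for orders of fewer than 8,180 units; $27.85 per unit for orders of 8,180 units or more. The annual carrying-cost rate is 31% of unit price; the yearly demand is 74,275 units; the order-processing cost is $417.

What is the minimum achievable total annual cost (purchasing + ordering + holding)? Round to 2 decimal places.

H₁ = 31%×$28 = $8.6800;  H₂ = 31%×$27.85 = $8.6335
EOQ₁ = √(2×74,275×417/8.6800) = 2,671.43  (< 8,180, feasible at tier 1)
EOQ₂ = √(2×74,275×417/8.6335) = 2,678.62  (< 8,180 → use Q = 8,180 at tier-2 price)
TC(tier 1 (EOQ₁), Q≈2,671.4) = $2,102,888.05
TC(tier 2, Q≈8,180.0) = $2,107,656.16
Minimum at tier 1 (EOQ₁): $2,102,888.05

$2,102,888.05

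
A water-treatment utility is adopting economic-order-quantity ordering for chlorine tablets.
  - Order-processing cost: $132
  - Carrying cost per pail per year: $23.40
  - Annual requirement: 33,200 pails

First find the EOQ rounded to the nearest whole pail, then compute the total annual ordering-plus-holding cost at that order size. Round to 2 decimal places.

EOQ = √(2DS/H) = √(2 × 33,200 × 132 / 23.4)
    = √(374,564.10) ≈ 612.02 → Q = 612 pails
Orders/yr = 33,200/612 = 54.248; ordering cost = 54.248 × $132 = $7,160.78
Average inventory = 612/2 = 306; holding cost = 306 × $23.4 = $7,160.40
Total = $7,160.78 + $7,160.40 = $14,321.18

$14,321.18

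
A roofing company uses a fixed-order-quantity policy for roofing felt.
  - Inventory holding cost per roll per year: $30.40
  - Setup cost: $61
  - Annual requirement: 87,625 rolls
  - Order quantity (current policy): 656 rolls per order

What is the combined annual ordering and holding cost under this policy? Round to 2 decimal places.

$18,119.26

Ordering: D/Q × S = 87,625/656 × $61 = $8,148.06
Holding:  Q/2 × H = 656/2 × $30.4 = $9,971.20
Total = $8,148.06 + $9,971.20 = $18,119.26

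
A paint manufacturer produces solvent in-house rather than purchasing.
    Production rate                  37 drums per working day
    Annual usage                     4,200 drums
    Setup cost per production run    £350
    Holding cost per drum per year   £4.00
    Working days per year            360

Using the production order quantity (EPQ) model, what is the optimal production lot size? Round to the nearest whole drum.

Daily demand d = 4,200/360 = 11.667; p = 37; 1 − d/p = 0.68468
EPQ = √(2DS / (H(1 − d/p)))
    = √(2 × 4,200 × 350 / (4 × 0.68468)) ≈ 1,036.09

1,036 drums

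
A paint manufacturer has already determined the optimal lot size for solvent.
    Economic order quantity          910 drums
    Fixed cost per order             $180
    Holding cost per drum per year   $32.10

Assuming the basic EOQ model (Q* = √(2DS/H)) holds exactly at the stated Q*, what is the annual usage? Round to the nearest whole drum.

73,839 drums per year

Since Q* = (2DS/H)^½, squaring gives Q*²·H = 2DS.
D = Q²H / (2S) = 910² × 32.1 / (2 × 180) = 73,838.92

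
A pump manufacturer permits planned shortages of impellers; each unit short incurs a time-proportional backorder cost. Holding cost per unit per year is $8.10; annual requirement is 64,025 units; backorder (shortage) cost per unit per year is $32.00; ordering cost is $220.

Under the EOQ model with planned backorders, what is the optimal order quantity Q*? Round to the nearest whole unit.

Basic EOQ = √(2·64,025·220/8.1) = 1,864.913
Backorder adjustment √((H+b)/b) = √((8.1+32)/32) = 1.1194
Q* = 1,864.913 × 1.1194 ≈ 2,087.64

2,088 units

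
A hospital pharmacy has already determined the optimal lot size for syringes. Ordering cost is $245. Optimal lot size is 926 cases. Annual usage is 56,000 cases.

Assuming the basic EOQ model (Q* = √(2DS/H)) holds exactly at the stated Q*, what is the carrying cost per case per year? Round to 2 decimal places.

EOQ relation: Q² = 2DS/H, so rearrange for the unknown.
H = 2DS / Q² = 2 × 56,000 × 245 / 926² = 32.0009

$32.00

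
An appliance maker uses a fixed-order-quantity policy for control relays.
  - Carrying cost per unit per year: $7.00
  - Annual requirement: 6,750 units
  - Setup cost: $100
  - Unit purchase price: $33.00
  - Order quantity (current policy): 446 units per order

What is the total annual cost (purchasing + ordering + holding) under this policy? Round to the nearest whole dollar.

$225,824

Orders/yr = 6,750/446 = 15.135; ordering cost = 15.135 × $100 = $1,513.45
Average inventory = 446/2 = 223; holding cost = 223 × $7 = $1,561.00
Purchase cost = D·C = 6,750 × 33 = $222,750.00
Total = $1,513.45 + $1,561.00 + $222,750.00 = $225,824.45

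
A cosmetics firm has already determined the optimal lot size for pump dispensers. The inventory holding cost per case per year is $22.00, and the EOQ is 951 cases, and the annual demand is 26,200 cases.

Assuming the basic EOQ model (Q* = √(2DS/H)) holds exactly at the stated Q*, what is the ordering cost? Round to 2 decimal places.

$379.71

EOQ relation: Q² = 2DS/H, so rearrange for the unknown.
S = Q²H / (2D) = 951² × 22 / (2 × 26,200) = 379.7103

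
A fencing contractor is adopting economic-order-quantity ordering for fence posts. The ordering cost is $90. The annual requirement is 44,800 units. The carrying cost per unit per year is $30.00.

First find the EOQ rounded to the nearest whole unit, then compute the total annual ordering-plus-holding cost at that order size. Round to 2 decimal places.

$15,553.78

2DS/H = 2·44,800·90/30 = 268,800.00
EOQ = √268,800.00 ≈ 518.46 → Q = 518 units
Annual ordering cost = (D/Q)·S = (44,800/518) × 90 = $7,783.78
Annual holding cost  = (Q/2)·H = (518/2) × 30 = $7,770.00
Total = $7,783.78 + $7,770.00 = $15,553.78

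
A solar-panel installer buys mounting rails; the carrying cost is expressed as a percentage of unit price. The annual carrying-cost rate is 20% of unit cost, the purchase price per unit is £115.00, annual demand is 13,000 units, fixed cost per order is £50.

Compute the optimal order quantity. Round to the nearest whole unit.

238 units

Holding cost per unit per year: H = 20% × £115 = £23.0000
EOQ = √(2DS/H) = √(2 × 13,000 × 50 / 23)
    = √(56,521.74) ≈ 237.74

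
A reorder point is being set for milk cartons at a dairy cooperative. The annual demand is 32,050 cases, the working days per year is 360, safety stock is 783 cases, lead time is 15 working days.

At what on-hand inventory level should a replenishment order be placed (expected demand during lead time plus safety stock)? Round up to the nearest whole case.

2,119 cases

Daily demand d = 32,050 / 360 = 89.028 cases/day
Demand during lead time = 89.028 × 15 = 1,335.42
Reorder point = 1,335.42 + 783 = 2,118.42 → round up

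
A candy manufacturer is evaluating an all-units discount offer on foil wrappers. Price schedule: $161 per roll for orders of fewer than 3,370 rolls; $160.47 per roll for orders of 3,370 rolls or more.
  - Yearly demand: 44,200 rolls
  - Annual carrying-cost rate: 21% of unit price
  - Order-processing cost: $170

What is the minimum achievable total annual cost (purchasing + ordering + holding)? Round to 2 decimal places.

$7,138,741.00

H₁ = 21%×$161 = $33.8100;  H₂ = 21%×$160.47 = $33.6987
EOQ₁ = √(2×44,200×170/33.8100) = 666.70  (< 3,370, feasible at tier 1)
EOQ₂ = √(2×44,200×170/33.6987) = 667.80  (< 3,370 → use Q = 3,370 at tier-2 price)
TC(tier 1 (EOQ₁), Q≈666.7) = $7,138,741.00
TC(tier 2, Q≈3,370.0) = $7,151,785.98
Minimum at tier 1 (EOQ₁): $7,138,741.00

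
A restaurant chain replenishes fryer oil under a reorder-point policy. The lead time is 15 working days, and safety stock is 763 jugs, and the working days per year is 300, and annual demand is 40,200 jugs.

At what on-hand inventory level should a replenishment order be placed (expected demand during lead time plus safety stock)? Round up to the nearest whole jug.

2,773 jugs

Daily demand d = 40,200 / 300 = 134.000 jugs/day
Demand during lead time = 134.000 × 15 = 2,010.00
Reorder point = 2,010.00 + 763 = 2,773.00 → round up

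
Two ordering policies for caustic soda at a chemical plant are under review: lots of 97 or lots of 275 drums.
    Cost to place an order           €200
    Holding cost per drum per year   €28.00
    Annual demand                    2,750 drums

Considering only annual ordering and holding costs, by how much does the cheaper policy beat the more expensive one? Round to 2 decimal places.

€1,178.10

Annual cost at Q: ordering D·S/Q plus holding Q·H/2.
TC(97) = (2,750/97)×200 + (97/2)×28 = €7,028.10
TC(275) = (2,750/275)×200 + (275/2)×28 = €5,850.00
Lots of 275 are cheaper by €1,178.10.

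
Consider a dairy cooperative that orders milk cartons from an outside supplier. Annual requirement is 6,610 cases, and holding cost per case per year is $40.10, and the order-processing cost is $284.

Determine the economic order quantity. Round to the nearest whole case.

2DS/H = 2·6,610·284/40.1 = 93,627.93
EOQ = √93,627.93 ≈ 305.99

306 cases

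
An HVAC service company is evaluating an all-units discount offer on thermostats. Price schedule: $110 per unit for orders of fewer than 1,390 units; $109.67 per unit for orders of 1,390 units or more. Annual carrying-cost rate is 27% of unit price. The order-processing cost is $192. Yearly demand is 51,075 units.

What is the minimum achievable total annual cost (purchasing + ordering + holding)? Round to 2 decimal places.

$5,629,029.79

H₁ = 27%×$110 = $29.7000;  H₂ = 27%×$109.67 = $29.6109
EOQ₁ = √(2×51,075×192/29.7000) = 812.63  (< 1,390, feasible at tier 1)
EOQ₂ = √(2×51,075×192/29.6109) = 813.85  (< 1,390 → use Q = 1,390 at tier-2 price)
TC(tier 1 (EOQ₁), Q≈812.6) = $5,642,385.04
TC(tier 2, Q≈1,390.0) = $5,629,029.79
Minimum at tier 2: $5,629,029.79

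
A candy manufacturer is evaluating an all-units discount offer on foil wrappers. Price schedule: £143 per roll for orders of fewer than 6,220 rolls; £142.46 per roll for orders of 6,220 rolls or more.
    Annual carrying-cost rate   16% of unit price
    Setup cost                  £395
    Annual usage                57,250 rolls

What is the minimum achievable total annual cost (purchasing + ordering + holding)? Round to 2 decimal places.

H₁ = 16%×£143 = £22.8800;  H₂ = 16%×£142.46 = £22.7936
EOQ₁ = √(2×57,250×395/22.8800) = 1,405.96  (< 6,220, feasible at tier 1)
EOQ₂ = √(2×57,250×395/22.7936) = 1,408.62  (< 6,220 → use Q = 6,220 at tier-2 price)
TC(tier 1 (EOQ₁), Q≈1,406.0) = £8,218,918.39
TC(tier 2, Q≈6,220.0) = £8,230,358.75
Minimum at tier 1 (EOQ₁): £8,218,918.39

£8,218,918.39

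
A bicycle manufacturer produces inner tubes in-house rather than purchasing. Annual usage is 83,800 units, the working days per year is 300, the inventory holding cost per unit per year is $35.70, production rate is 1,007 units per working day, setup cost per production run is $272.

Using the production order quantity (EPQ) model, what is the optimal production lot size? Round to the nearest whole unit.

Daily demand d = 83,800/300 = 279.333; p = 1007; 1 − d/p = 0.72261
EPQ = √(2DS / (H(1 − d/p)))
    = √(2 × 83,800 × 272 / (35.7 × 0.72261)) ≈ 1,329.34

1,329 units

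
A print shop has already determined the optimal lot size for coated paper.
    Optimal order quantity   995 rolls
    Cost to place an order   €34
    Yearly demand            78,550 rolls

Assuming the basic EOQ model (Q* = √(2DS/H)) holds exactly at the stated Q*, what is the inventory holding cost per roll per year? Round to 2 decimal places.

Since Q* = (2DS/H)^½, squaring gives Q*²·H = 2DS.
H = 2DS / Q² = 2 × 78,550 × 34 / 995² = 5.3952

€5.40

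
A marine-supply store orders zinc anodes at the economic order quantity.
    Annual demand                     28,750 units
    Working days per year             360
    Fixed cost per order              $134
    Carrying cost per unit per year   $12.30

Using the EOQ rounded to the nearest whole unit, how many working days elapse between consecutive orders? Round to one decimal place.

EOQ = √(2DS/H) = √(2 × 28,750 × 134 / 12.3)
    = √(626,422.76) ≈ 791.47 → Q = 791 units
Days between orders = 360 / (D/Q) = 360 / 36.346 ≈ 9.905

9.9 days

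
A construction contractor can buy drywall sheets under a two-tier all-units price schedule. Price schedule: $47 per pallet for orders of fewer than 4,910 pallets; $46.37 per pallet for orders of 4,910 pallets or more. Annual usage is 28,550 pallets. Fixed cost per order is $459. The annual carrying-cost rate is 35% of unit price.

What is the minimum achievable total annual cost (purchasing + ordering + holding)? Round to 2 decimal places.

H₁ = 35%×$47 = $16.4500;  H₂ = 35%×$46.37 = $16.2295
EOQ₁ = √(2×28,550×459/16.4500) = 1,262.24  (< 4,910, feasible at tier 1)
EOQ₂ = √(2×28,550×459/16.2295) = 1,270.78  (< 4,910 → use Q = 4,910 at tier-2 price)
TC(tier 1 (EOQ₁), Q≈1,262.2) = $1,362,613.82
TC(tier 2, Q≈4,910.0) = $1,366,375.85
Minimum at tier 1 (EOQ₁): $1,362,613.82

$1,362,613.82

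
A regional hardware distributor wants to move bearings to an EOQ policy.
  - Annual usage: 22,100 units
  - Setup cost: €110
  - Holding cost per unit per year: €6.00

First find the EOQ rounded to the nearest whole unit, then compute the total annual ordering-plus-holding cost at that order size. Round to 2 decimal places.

EOQ = √(2DS/H) = √(2 × 22,100 × 110 / 6)
    = √(810,333.33) ≈ 900.19 → Q = 900 units
Ordering: D/Q × S = 22,100/900 × €110 = €2,701.11
Holding:  Q/2 × H = 900/2 × €6 = €2,700.00
Total = €2,701.11 + €2,700.00 = €5,401.11

€5,401.11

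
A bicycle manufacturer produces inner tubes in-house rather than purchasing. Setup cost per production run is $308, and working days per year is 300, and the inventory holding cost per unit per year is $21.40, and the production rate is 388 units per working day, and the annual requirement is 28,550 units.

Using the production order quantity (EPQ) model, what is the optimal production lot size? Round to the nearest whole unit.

d = 28,550/300 = 95.1667 units/day;  effective holding cost H(1 − d/p) = 21.4·(1 − 95.1667/388) = 16.15112
Q* = √(2DS / H_eff) = √(2·28,550·308 / 16.15112) ≈ 1,043.50

1,043 units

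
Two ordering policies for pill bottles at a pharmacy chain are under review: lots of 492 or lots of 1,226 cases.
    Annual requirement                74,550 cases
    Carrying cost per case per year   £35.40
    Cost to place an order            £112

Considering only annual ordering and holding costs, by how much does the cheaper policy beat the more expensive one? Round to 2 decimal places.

£2,831.51

For each Q, cost = (D/Q)·S + (Q/2)·H.
TC(492) = (74,550/492)×112 + (492/2)×35.4 = £25,679.13
TC(1,226) = (74,550/1,226)×112 + (1,226/2)×35.4 = £28,510.64
Cheaper: Q = 492.  Difference = £2,831.51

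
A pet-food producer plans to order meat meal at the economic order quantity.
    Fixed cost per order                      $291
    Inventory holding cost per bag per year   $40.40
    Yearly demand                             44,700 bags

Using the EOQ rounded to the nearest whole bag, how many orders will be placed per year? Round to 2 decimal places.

EOQ = √(2DS/H) = √(2 × 44,700 × 291 / 40.4)
    = √(643,945.54) ≈ 802.46 → Q = 802
Orders per year = D/Q = 44,700 / 802 = 55.736

55.74 orders per year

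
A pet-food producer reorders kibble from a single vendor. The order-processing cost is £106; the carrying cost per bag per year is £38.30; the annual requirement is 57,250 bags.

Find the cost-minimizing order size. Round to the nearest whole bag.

Optimal lot size Q* = (2 × 57,250 × £106 / £38.3)^½ ≈ 562.93

563 bags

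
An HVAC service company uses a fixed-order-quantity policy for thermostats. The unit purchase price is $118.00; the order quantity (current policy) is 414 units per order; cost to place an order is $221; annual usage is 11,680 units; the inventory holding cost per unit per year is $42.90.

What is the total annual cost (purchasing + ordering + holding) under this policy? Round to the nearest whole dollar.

Orders/yr = 11,680/414 = 28.213; ordering cost = 28.213 × $221 = $6,234.98
Average inventory = 414/2 = 207; holding cost = 207 × $42.9 = $8,880.30
Purchase cost = D·C = 11,680 × 118 = $1,378,240.00
Total = $6,234.98 + $8,880.30 + $1,378,240.00 = $1,393,355.28

$1,393,355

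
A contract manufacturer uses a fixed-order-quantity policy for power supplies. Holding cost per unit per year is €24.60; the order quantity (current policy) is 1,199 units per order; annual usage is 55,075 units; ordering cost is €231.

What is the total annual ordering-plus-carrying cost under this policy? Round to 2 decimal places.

Orders/yr = 55,075/1,199 = 45.934; ordering cost = 45.934 × €231 = €10,610.78
Average inventory = 1,199/2 = 599.5; holding cost = 599.5 × €24.6 = €14,747.70
Total = €10,610.78 + €14,747.70 = €25,358.48

€25,358.48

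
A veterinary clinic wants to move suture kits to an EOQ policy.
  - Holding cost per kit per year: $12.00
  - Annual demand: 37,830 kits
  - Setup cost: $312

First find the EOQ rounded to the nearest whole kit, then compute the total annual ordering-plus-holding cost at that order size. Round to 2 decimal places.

$16,830.66

EOQ = √(2DS/H) = √(2 × 37,830 × 312 / 12)
    = √(1,967,160.00) ≈ 1,402.55 → Q = 1,403 kits
Ordering: D/Q × S = 37,830/1,403 × $312 = $8,412.66
Holding:  Q/2 × H = 1,403/2 × $12 = $8,418.00
Total = $8,412.66 + $8,418.00 = $16,830.66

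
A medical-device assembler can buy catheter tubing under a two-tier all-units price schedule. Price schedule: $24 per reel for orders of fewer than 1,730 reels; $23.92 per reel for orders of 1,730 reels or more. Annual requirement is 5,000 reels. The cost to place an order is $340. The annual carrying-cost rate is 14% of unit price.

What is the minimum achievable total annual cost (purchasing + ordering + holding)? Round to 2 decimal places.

$123,379.94

H₁ = 14%×$24 = $3.3600;  H₂ = 14%×$23.92 = $3.3488
EOQ₁ = √(2×5,000×340/3.3600) = 1,005.93  (< 1,730, feasible at tier 1)
EOQ₂ = √(2×5,000×340/3.3488) = 1,007.62  (< 1,730 → use Q = 1,730 at tier-2 price)
TC(tier 1 (EOQ₁), Q≈1,005.9) = $123,379.94
TC(tier 2, Q≈1,730.0) = $123,479.37
Minimum at tier 1 (EOQ₁): $123,379.94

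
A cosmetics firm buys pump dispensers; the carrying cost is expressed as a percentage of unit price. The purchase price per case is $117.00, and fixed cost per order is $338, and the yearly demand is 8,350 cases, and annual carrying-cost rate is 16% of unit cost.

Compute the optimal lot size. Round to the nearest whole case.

549 cases

H = i·C = 0.16 × $117 = $18.7200 per case-year
EOQ = √(2DS/H) = √(2 × 8,350 × 338 / 18.72)
    = √(301,527.78) ≈ 549.12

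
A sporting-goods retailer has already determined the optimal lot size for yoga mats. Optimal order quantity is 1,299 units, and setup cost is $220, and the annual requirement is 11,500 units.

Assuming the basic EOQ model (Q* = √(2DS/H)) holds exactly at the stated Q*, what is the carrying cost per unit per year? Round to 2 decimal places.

From Q* = √(2DS/H) ⇒ Q*² = 2DS/H.
H = 2DS / Q² = 2 × 11,500 × 220 / 1,299² = 2.9987

$3.00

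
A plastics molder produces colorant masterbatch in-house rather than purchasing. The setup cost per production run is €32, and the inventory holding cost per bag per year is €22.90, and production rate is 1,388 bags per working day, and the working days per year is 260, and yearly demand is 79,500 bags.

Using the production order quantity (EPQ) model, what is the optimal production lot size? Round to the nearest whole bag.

d = 79,500/260 = 305.7692 bags/day;  effective holding cost H(1 − d/p) = 22.9·(1 − 305.7692/1388) = 17.85525
Q* = √(2DS / H_eff) = √(2·79,500·32 / 17.85525) ≈ 533.81

534 bags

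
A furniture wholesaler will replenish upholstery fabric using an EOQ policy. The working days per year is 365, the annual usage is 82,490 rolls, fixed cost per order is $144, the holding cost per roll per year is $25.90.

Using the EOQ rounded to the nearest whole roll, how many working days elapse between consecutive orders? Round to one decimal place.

4.2 days

Q* = √(2·D·S / H) = √(2·82,490·144 / 25.9) = √917,263.3 ≈ 957.74 → Q = 958 rolls
Cycle time = (working days × Q)/D = (365 × 958) / 82,490 = 4.239 days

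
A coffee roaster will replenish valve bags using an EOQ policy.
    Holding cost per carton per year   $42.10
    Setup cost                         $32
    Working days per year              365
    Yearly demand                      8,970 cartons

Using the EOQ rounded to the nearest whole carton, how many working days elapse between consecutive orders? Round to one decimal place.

Optimal lot size Q* = (2 × 8,970 × $32 / $42.1)^½ ≈ 116.77 → Q = 117 cartons
Days between orders = 365 / (D/Q) = 365 / 76.667 ≈ 4.761

4.8 days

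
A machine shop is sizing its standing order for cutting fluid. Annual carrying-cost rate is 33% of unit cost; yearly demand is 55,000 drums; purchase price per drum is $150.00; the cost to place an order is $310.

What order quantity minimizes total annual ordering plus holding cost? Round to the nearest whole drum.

830 drums

Holding cost per drum per year: H = 33% × $150 = $49.5000
Optimal lot size Q* = (2 × 55,000 × $310 / $49.5)^½ ≈ 829.99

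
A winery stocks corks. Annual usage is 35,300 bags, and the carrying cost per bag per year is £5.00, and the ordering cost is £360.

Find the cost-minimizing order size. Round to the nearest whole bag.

2DS/H = 2·35,300·360/5 = 5,083,200.00
EOQ = √5,083,200.00 ≈ 2,254.60

2,255 bags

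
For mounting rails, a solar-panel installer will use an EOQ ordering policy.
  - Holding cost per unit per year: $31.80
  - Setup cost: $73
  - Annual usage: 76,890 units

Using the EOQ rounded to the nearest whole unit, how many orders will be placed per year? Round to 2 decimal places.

129.44 orders per year

2DS/H = 2·76,890·73/31.8 = 353,016.98
EOQ = √353,016.98 ≈ 594.15 → Q = 594
N = D/Q = 76,890/594 ≈ 129.444 orders/yr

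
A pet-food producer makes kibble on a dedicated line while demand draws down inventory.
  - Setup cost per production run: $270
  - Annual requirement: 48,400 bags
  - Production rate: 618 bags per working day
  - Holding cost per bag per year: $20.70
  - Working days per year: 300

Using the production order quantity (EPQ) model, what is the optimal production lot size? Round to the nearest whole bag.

1,307 bags

d = 48,400/300 = 161.3333 bags/day;  effective holding cost H(1 − d/p) = 20.7·(1 − 161.3333/618) = 15.29612
Q* = √(2DS / H_eff) = √(2·48,400·270 / 15.29612) ≈ 1,307.16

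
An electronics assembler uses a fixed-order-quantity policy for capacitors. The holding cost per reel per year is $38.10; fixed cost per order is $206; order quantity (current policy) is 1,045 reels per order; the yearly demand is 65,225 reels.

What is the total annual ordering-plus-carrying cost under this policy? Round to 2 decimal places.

$32,765.00

Annual ordering cost = (D/Q)·S = (65,225/1,045) × 206 = $12,857.75
Annual holding cost  = (Q/2)·H = (1,045/2) × 38.1 = $19,907.25
Total = $12,857.75 + $19,907.25 = $32,765.00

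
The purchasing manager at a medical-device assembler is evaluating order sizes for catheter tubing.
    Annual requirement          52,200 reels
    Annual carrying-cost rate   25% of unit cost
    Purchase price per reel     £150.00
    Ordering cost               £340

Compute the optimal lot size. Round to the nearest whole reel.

973 reels

Holding cost per reel per year: H = 25% × £150 = £37.5000
Optimal lot size Q* = (2 × 52,200 × £340 / £37.5)^½ ≈ 972.91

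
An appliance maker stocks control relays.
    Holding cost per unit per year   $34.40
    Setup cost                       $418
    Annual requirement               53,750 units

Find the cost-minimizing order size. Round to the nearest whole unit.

EOQ = √(2DS/H) = √(2 × 53,750 × 418 / 34.4)
    = √(1,306,250.00) ≈ 1,142.91

1,143 units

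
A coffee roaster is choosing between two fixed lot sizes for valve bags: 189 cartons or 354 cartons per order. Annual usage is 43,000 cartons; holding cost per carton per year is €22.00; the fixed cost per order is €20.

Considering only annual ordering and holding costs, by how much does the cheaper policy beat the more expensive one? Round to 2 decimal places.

TC(Q) = (D/Q)S + (Q/2)H
TC(189) = (43,000/189)×20 + (189/2)×22 = €6,629.26
TC(354) = (43,000/354)×20 + (354/2)×22 = €6,323.38
Lots of 354 are cheaper by €305.89.

€305.89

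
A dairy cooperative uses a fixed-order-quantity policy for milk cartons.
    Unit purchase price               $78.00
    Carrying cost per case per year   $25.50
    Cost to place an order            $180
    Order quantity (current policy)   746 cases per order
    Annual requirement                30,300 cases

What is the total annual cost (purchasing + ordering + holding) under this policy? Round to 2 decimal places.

Ordering: D/Q × S = 30,300/746 × $180 = $7,310.99
Holding:  Q/2 × H = 746/2 × $25.5 = $9,511.50
Purchase cost = D·C = 30,300 × 78 = $2,363,400.00
Total = $7,310.99 + $9,511.50 + $2,363,400.00 = $2,380,222.49

$2,380,222.49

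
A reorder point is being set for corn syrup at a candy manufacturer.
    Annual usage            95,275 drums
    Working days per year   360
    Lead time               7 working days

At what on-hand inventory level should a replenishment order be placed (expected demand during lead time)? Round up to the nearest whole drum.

Daily demand d = 95,275 / 360 = 264.653 drums/day
Demand during lead time = 264.653 × 7 = 1,852.57
Reorder point = 1,852.57 → round up

1,853 drums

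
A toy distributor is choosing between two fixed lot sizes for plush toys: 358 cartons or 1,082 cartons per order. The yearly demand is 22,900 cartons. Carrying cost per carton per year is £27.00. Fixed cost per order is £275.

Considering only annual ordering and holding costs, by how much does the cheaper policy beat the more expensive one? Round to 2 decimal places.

£1,996.54

For each Q, cost = (D/Q)·S + (Q/2)·H.
TC(358) = (22,900/358)×275 + (358/2)×27 = £22,423.78
TC(1,082) = (22,900/1,082)×275 + (1,082/2)×27 = £20,427.24
Cheaper: Q = 1,082.  Difference = £1,996.54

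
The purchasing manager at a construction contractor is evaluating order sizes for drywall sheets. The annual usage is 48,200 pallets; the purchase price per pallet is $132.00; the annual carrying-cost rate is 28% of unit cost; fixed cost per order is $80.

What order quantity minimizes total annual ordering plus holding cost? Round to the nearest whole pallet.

Carrying cost H = $132 × 28% = $36.9600/pallet/yr
2DS/H = 2·48,200·80/36.96 = 208,658.01
EOQ = √208,658.01 ≈ 456.79

457 pallets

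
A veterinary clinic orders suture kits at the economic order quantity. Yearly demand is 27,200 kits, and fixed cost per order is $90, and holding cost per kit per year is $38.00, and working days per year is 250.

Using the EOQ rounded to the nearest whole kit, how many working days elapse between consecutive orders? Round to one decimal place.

3.3 days

Q* = √(2·D·S / H) = √(2·27,200·90 / 38) = √128,842.1 ≈ 358.95 → Q = 359 kits
Cycle time = (working days × Q)/D = (250 × 359) / 27,200 = 3.300 days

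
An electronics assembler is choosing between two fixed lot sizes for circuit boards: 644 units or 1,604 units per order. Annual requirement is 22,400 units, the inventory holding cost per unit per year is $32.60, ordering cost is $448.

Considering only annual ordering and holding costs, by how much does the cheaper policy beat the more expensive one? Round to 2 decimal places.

For each Q, cost = (D/Q)·S + (Q/2)·H.
TC(644) = (22,400/644)×448 + (644/2)×32.6 = $26,079.81
TC(1,604) = (22,400/1,604)×448 + (1,604/2)×32.6 = $32,401.56
Cheaper: Q = 644.  Difference = $6,321.75

$6,321.75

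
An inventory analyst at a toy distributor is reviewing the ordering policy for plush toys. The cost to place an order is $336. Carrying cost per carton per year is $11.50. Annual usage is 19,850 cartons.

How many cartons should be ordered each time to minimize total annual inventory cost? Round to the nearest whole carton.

Optimal lot size Q* = (2 × 19,850 × $336 / $11.5)^½ ≈ 1,077.00

1,077 cartons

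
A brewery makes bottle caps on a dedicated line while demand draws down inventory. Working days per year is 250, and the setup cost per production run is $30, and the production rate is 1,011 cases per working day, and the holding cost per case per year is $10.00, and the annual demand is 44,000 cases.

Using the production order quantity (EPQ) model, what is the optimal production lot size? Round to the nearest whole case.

Daily demand d = 44,000/250 = 176.000; p = 1011; 1 − d/p = 0.82591
EPQ = √(2DS / (H(1 − d/p)))
    = √(2 × 44,000 × 30 / (10 × 0.82591)) ≈ 565.37

565 cases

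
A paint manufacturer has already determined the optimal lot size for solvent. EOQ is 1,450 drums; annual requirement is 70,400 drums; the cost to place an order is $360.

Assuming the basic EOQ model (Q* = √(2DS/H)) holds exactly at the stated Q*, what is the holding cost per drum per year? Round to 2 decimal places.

EOQ relation: Q² = 2DS/H, so rearrange for the unknown.
H = 2DS / Q² = 2 × 70,400 × 360 / 1,450² = 24.1084

$24.11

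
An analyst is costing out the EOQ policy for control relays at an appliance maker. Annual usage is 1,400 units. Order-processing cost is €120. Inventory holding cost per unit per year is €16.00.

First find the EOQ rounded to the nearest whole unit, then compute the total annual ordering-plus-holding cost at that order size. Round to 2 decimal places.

EOQ = √(2DS/H) = √(2 × 1,400 × 120 / 16)
    = √(21,000.00) ≈ 144.91 → Q = 145 units
Orders/yr = 1,400/145 = 9.655; ordering cost = 9.655 × €120 = €1,158.62
Average inventory = 145/2 = 72.5; holding cost = 72.5 × €16 = €1,160.00
Total = €1,158.62 + €1,160.00 = €2,318.62

€2,318.62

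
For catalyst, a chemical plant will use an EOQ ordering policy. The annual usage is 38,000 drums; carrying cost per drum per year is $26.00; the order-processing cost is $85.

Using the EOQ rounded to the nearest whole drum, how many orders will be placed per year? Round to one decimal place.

76.3 orders per year

EOQ = √(2DS/H) = √(2 × 38,000 × 85 / 26)
    = √(248,461.54) ≈ 498.46 → Q = 498
Orders per year = D/Q = 38,000 / 498 = 76.305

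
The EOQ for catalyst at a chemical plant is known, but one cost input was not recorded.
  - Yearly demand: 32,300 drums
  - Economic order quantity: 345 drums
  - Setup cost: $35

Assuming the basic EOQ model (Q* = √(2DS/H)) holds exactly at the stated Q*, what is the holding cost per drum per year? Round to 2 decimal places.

$19.00

EOQ relation: Q² = 2DS/H, so rearrange for the unknown.
H = 2DS / Q² = 2 × 32,300 × 35 / 345² = 18.9960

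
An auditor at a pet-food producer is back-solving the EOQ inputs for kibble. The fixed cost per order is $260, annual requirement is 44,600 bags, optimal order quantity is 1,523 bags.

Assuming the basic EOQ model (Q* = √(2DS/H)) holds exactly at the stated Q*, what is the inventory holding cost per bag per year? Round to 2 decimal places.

$10.00

Since Q* = (2DS/H)^½, squaring gives Q*²·H = 2DS.
H = 2DS / Q² = 2 × 44,600 × 260 / 1,523² = 9.9986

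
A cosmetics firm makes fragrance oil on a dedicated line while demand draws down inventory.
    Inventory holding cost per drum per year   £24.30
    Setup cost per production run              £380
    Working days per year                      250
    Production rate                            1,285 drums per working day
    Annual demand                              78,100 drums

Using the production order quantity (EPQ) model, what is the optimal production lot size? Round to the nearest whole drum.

d = 78,100/250 = 312.4000 drums/day;  effective holding cost H(1 − d/p) = 24.3·(1 − 312.4000/1285) = 18.39236
Q* = √(2DS / H_eff) = √(2·78,100·380 / 18.39236) ≈ 1,796.44

1,796 drums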